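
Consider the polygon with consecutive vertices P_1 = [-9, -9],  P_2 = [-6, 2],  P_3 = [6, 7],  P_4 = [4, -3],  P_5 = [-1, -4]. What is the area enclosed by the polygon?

Apply Gauss's area formula: 2A = Σ (x_i·y_{i+1} − x_{i+1}·y_i), indices taken mod 5.
Σ = (-72) + (-54) + (-46) + (-19) + (-27) = -218
Area = |Σ|/2 = 109.

109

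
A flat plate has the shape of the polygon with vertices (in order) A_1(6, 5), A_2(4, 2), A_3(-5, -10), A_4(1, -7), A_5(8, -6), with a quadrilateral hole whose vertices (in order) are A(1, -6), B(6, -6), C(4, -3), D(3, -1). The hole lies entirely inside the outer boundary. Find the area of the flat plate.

Outer boundary:
Σ = (-8) + (-30) + (45) + (50) + (76) = 133
Area = |Σ|/2 = 66.5.
Hole:
A→B: (1)(-6) − (6)(-6) = 30
B→C: (6)(-3) − (4)(-6) = 6
C→D: (4)(-1) − (3)(-3) = 5
D→A: (3)(-6) − (1)(-1) = -17
Σ = 24
Area = |Σ|/2 = 12.
Net area = 66.5 − 12 = 54.5.

54.5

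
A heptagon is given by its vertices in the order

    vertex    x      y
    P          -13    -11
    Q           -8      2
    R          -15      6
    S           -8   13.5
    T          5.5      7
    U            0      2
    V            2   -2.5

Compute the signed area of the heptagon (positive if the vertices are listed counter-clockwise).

-232.125

Σ = (-114) + (-18) + (-154.5) + (-130.25) + (11) + (-4) + (-54.5) = -464.25
Signed area = Σ/2 = -232.125 (negative ⇒ clockwise traversal).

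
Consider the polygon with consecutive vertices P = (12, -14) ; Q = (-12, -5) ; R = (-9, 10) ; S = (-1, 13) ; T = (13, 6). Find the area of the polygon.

464.5

Cross-terms: -228, -165, -107, -175, -254  ⇒  Σ = -929
Area = |Σ|/2 = 464.5.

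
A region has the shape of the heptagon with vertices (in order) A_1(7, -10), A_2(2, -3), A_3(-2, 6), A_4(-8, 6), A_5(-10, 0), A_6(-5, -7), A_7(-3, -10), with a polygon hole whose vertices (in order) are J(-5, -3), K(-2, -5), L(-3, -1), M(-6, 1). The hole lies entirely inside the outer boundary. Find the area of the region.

140

Outer boundary:
Apply the surveyor's formula: 2A = Σ (x_i·y_{i+1} − x_{i+1}·y_i), indices taken mod 7.
Σ = (-1) + (6) + (36) + (60) + (70) + (29) + (100) = 300
Area = |Σ|/2 = 150.
Hole:
Apply the shoelace formula: 2A = Σ (x_i·y_{i+1} − x_{i+1}·y_i), indices taken mod 4.
Σ = (19) + (-13) + (-9) + (23) = 20
Area = |Σ|/2 = 10.
Net area = 150 − 10 = 140.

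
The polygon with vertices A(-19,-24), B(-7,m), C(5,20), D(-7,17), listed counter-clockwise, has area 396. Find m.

-16

Write out the shoelace sum; only the two edges meeting at B involve m:
2·Area = [((-19)·m − (-7)·(-24)) + ((-7)·20 − 5·m)] + 716
       = -24·m + 408 = 792
⇒ m = -16.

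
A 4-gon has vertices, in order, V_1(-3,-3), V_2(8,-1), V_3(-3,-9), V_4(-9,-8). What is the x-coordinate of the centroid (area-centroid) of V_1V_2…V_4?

-4/3

Apply Gauss's area formula. First the cross-terms c_i = x_i·y_{i+1} − x_{i+1}·y_i:
  27, -75, -57, 3  ⇒  2A = -102, A = -51.
Then Σ (x_i + x_{i+1})·c_i = 408, so x̄ = 408 / (6·(-51)) = -4/3.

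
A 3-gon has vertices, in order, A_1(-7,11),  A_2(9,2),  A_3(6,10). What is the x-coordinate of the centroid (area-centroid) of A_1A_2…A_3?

Apply the shoelace formula. First the cross-terms c_i = x_i·y_{i+1} − x_{i+1}·y_i:
  -113, 78, 136  ⇒  2A = 101, A = 50.5.
Then Σ (x_i + x_{i+1})·c_i = 808, so x̄ = 808 / (6·50.5) = 8/3.

8/3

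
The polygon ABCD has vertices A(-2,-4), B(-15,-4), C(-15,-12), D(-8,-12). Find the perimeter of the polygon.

|AB| = √((-13)² + (0)²) = √169 = 13
|BC| = √((0)² + (-8)²) = √64 = 8
|CD| = √((7)² + (0)²) = √49 = 7
|DA| = √((6)² + (8)²) = √100 = 10
Perimeter = 13 + 8 + 7 + 10 = 38.

38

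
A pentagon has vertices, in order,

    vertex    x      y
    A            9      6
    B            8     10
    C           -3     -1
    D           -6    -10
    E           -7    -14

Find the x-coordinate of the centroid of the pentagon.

Apply the shoelace formula. First the cross-terms c_i = x_i·y_{i+1} − x_{i+1}·y_i:
  42, 22, 24, 14, 84  ⇒  2A = 186, A = 93.
Then Σ (x_i + x_{i+1})·c_i = 594, so x̄ = 594 / (6·93) = 33/31.

33/31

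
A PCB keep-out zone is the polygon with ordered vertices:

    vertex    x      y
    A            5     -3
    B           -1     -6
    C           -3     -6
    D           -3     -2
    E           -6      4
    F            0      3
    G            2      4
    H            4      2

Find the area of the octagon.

A→B: (5)(-6) − (-1)(-3) = -33
B→C: (-1)(-6) − (-3)(-6) = -12
C→D: (-3)(-2) − (-3)(-6) = -12
D→E: (-3)(4) − (-6)(-2) = -24
E→F: (-6)(3) − (0)(4) = -18
F→G: (0)(4) − (2)(3) = -6
G→H: (2)(2) − (4)(4) = -12
H→A: (4)(-3) − (5)(2) = -22
Σ = -139
Area = |Σ|/2 = 69.5.

69.5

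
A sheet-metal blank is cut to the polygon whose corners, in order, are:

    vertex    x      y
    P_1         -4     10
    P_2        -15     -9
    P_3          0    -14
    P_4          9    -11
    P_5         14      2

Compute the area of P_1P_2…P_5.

421

Cross-terms: 186, 210, 126, 172, 148  ⇒  Σ = 842
Area = |Σ|/2 = 421.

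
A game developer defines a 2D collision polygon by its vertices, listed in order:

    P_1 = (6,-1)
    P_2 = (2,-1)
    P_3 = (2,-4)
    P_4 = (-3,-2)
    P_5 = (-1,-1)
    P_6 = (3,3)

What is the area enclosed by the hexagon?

23

Σ = (-4) + (-6) + (-16) + (1) + (0) + (-21) = -46
Area = |Σ|/2 = 23.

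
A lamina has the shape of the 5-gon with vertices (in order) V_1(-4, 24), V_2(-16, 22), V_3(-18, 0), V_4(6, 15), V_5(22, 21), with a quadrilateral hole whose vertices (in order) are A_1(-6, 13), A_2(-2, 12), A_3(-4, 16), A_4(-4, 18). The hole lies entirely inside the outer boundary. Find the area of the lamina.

406

Outer boundary:
Σ = (296) + (396) + (-270) + (-204) + (612) = 830
Area = |Σ|/2 = 415.
Hole:
Cross-terms: -46, 16, -8, 56  ⇒  Σ = 18
Area = |Σ|/2 = 9.
Net area = 415 − 9 = 406.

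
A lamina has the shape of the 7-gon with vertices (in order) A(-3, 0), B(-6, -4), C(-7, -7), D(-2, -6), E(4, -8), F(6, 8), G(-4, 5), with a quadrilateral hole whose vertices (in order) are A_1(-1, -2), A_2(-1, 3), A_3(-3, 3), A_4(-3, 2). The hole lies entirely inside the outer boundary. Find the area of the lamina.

119.5

Outer boundary:
A→B: (-3)(-4) − (-6)(0) = 12
B→C: (-6)(-7) − (-7)(-4) = 14
C→D: (-7)(-6) − (-2)(-7) = 28
D→E: (-2)(-8) − (4)(-6) = 40
E→F: (4)(8) − (6)(-8) = 80
F→G: (6)(5) − (-4)(8) = 62
G→A: (-4)(0) − (-3)(5) = 15
Σ = 251
Area = |Σ|/2 = 125.5.
Hole:
Apply Gauss's area formula: 2A = Σ (x_i·y_{i+1} − x_{i+1}·y_i), indices taken mod 4.
Σ = (-5) + (6) + (3) + (8) = 12
Area = |Σ|/2 = 6.
Net area = 125.5 − 6 = 119.5.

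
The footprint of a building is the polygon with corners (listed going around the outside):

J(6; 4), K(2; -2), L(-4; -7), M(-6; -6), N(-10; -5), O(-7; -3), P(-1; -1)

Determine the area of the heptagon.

Apply the surveyor's formula: 2A = Σ (x_i·y_{i+1} − x_{i+1}·y_i), indices taken mod 7.
J→K: (6)(-2) − (2)(4) = -20
K→L: (2)(-7) − (-4)(-2) = -22
L→M: (-4)(-6) − (-6)(-7) = -18
M→N: (-6)(-5) − (-10)(-6) = -30
N→O: (-10)(-3) − (-7)(-5) = -5
O→P: (-7)(-1) − (-1)(-3) = 4
P→J: (-1)(4) − (6)(-1) = 2
Σ = -89
Area = |Σ|/2 = 44.5.

44.5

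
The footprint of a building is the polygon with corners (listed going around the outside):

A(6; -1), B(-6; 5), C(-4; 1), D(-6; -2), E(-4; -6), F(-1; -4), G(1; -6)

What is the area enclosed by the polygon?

Apply the shoelace (surveyor's) formula: 2A = Σ (x_i·y_{i+1} − x_{i+1}·y_i), indices taken mod 7.
Σ = (24) + (14) + (14) + (28) + (10) + (10) + (35) = 135
Area = |Σ|/2 = 67.5.

67.5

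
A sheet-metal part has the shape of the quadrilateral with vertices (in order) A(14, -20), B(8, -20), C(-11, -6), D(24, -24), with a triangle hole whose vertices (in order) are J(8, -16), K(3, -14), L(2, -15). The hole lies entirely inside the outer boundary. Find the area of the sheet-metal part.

58.5

Outer boundary:
Apply Gauss's area formula: 2A = Σ (x_i·y_{i+1} − x_{i+1}·y_i), indices taken mod 4.
Σ = (-120) + (-268) + (408) + (-144) = -124
Area = |Σ|/2 = 62.
Hole:
Apply Gauss's area formula: 2A = Σ (x_i·y_{i+1} − x_{i+1}·y_i), indices taken mod 3.
Σ = (-64) + (-17) + (88) = 7
Area = |Σ|/2 = 3.5.
Net area = 62 − 3.5 = 58.5.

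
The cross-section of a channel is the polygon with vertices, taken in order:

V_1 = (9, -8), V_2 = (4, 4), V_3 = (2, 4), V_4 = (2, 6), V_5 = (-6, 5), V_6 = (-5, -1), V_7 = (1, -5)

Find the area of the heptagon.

Apply the shoelace formula: 2A = Σ (x_i·y_{i+1} − x_{i+1}·y_i), indices taken mod 7.
Σ = (68) + (8) + (4) + (46) + (31) + (26) + (37) = 220
Area = |Σ|/2 = 110.

110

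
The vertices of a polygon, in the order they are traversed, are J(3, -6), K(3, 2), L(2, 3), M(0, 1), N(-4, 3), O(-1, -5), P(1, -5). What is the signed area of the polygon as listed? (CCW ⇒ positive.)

38.5

Apply the surveyor's formula: 2A = Σ (x_i·y_{i+1} − x_{i+1}·y_i), indices taken mod 7.
Σ = (24) + (5) + (2) + (4) + (23) + (10) + (9) = 77
Signed area = Σ/2 = 38.5 (positive ⇒ counter-clockwise traversal).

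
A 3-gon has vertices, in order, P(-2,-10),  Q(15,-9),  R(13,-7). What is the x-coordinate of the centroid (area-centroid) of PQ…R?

Apply Gauss's area formula. First the cross-terms c_i = x_i·y_{i+1} − x_{i+1}·y_i:
  168, 12, -144  ⇒  2A = 36, A = 18.
Then Σ (x_i + x_{i+1})·c_i = 936, so x̄ = 936 / (6·18) = 26/3.

26/3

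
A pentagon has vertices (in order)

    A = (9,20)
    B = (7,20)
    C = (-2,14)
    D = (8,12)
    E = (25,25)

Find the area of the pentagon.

108.5

A→B: (9)(20) − (7)(20) = 40
B→C: (7)(14) − (-2)(20) = 138
C→D: (-2)(12) − (8)(14) = -136
D→E: (8)(25) − (25)(12) = -100
E→A: (25)(20) − (9)(25) = 275
Σ = 217
Area = |Σ|/2 = 108.5.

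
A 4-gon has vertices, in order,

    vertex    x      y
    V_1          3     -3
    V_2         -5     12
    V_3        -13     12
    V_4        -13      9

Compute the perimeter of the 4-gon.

|V_1V_2| = √((-8)² + (15)²) = √289 = 17
|V_2V_3| = √((-8)² + (0)²) = √64 = 8
|V_3V_4| = √((0)² + (-3)²) = √9 = 3
|V_4V_1| = √((16)² + (-12)²) = √400 = 20
Perimeter = 17 + 8 + 3 + 20 = 48.

48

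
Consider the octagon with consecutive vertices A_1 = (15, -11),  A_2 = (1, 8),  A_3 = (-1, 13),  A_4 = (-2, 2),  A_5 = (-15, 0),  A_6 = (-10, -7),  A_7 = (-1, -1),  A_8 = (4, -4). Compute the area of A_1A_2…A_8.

Apply Gauss's area formula: 2A = Σ (x_i·y_{i+1} − x_{i+1}·y_i), indices taken mod 8.
Σ = (131) + (21) + (24) + (30) + (105) + (3) + (8) + (16) = 338
Area = |Σ|/2 = 169.

169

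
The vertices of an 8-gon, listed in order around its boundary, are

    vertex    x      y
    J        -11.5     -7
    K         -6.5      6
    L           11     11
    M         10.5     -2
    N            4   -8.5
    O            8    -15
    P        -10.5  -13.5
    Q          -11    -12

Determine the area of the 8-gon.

Cross-terms: -114.5, -137.5, -137.5, -81.25, 8, -265.5, -22.5, -61  ⇒  Σ = -811.75
Area = |Σ|/2 = 405.875.

405.875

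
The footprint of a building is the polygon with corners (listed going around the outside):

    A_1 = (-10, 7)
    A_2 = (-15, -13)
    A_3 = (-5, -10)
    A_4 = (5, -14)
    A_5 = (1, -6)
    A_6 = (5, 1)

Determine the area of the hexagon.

A_1→A_2: (-10)(-13) − (-15)(7) = 235
A_2→A_3: (-15)(-10) − (-5)(-13) = 85
A_3→A_4: (-5)(-14) − (5)(-10) = 120
A_4→A_5: (5)(-6) − (1)(-14) = -16
A_5→A_6: (1)(1) − (5)(-6) = 31
A_6→A_1: (5)(7) − (-10)(1) = 45
Σ = 500
Area = |Σ|/2 = 250.

250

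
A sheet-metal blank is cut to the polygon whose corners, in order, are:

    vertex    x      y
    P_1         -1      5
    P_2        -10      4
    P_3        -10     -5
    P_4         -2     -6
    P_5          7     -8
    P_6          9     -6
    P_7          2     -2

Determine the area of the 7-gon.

138

Apply Gauss's area formula: 2A = Σ (x_i·y_{i+1} − x_{i+1}·y_i), indices taken mod 7.
P_1→P_2: (-1)(4) − (-10)(5) = 46
P_2→P_3: (-10)(-5) − (-10)(4) = 90
P_3→P_4: (-10)(-6) − (-2)(-5) = 50
P_4→P_5: (-2)(-8) − (7)(-6) = 58
P_5→P_6: (7)(-6) − (9)(-8) = 30
P_6→P_7: (9)(-2) − (2)(-6) = -6
P_7→P_1: (2)(5) − (-1)(-2) = 8
Σ = 276
Area = |Σ|/2 = 138.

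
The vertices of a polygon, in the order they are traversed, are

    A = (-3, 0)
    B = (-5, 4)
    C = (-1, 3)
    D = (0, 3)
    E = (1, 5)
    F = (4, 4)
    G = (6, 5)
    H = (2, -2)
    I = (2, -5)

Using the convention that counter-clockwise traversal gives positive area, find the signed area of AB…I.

-46

Apply the shoelace formula: 2A = Σ (x_i·y_{i+1} − x_{i+1}·y_i), indices taken mod 9.
Σ = (-12) + (-11) + (-3) + (-3) + (-16) + (-4) + (-22) + (-6) + (-15) = -92
Signed area = Σ/2 = -46 (negative ⇒ clockwise traversal).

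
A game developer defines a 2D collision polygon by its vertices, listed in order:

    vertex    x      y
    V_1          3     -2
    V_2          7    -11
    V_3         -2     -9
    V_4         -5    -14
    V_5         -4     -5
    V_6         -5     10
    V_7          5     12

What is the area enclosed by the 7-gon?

186.5

Apply Gauss's area formula: 2A = Σ (x_i·y_{i+1} − x_{i+1}·y_i), indices taken mod 7.
Σ = (-19) + (-85) + (-17) + (-31) + (-65) + (-110) + (-46) = -373
Area = |Σ|/2 = 186.5.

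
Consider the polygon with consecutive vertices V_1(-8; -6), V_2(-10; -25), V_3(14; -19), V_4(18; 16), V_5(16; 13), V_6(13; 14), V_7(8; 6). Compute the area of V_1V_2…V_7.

Σ = (140) + (540) + (566) + (-22) + (55) + (-34) + (0) = 1245
Area = |Σ|/2 = 622.5.

622.5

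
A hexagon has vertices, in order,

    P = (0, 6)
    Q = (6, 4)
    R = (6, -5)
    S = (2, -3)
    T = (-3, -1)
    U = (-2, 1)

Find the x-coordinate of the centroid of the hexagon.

Apply the shoelace (surveyor's) formula. First the cross-terms c_i = x_i·y_{i+1} − x_{i+1}·y_i:
  -36, -54, -8, -11, -5, -12  ⇒  2A = -126, A = -63.
Then Σ (x_i + x_{i+1})·c_i = -868, so x̄ = -868 / (6·(-63)) = 62/27.

62/27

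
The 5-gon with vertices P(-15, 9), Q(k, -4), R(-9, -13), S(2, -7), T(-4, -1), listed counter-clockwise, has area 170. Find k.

Write out the shoelace sum; only the two edges meeting at Q involve k:
2·Area = [((-15)·(-4) − k·9) + (k·(-13) − (-9)·(-4))] + 8
       = -22·k + 32 = 340
⇒ k = -14.

-14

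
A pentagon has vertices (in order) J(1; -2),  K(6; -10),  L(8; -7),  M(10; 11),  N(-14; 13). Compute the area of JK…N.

Σ = (2) + (38) + (158) + (284) + (15) = 497
Area = |Σ|/2 = 248.5.

248.5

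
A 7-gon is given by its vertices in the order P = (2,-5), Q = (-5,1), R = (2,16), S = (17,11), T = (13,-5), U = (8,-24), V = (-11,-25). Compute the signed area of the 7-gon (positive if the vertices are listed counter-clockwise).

Apply the shoelace (surveyor's) formula: 2A = Σ (x_i·y_{i+1} − x_{i+1}·y_i), indices taken mod 7.
Cross-terms: -23, -82, -250, -228, -272, -464, 105  ⇒  Σ = -1214
Signed area = Σ/2 = -607 (negative ⇒ clockwise traversal).

-607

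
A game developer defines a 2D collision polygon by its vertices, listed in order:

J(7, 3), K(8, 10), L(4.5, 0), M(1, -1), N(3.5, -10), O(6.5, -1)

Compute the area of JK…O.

Σ = (46) + (-45) + (-4.5) + (-6.5) + (61.5) + (26.5) = 78
Area = |Σ|/2 = 39.

39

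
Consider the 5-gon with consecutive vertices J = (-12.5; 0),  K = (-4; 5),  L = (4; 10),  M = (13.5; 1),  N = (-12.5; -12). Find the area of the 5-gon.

Cross-terms: -62.5, -60, -131, -149.5, -150  ⇒  Σ = -553
Area = |Σ|/2 = 276.5.

276.5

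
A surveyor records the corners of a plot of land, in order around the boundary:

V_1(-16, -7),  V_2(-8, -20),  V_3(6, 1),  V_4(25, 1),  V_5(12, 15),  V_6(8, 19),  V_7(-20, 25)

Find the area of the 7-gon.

Apply the shoelace (surveyor's) formula: 2A = Σ (x_i·y_{i+1} − x_{i+1}·y_i), indices taken mod 7.
Σ = (264) + (112) + (-19) + (363) + (108) + (580) + (540) = 1948
Area = |Σ|/2 = 974.

974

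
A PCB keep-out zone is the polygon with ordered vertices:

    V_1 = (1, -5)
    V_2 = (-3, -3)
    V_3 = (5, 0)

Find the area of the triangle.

14

Apply the surveyor's formula: 2A = Σ (x_i·y_{i+1} − x_{i+1}·y_i), indices taken mod 3.
Cross-terms: -18, 15, -25  ⇒  Σ = -28
Area = |Σ|/2 = 14.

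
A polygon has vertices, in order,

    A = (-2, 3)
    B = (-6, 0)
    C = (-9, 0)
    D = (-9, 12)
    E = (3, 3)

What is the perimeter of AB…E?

|AB| = √((-4)² + (-3)²) = √25 = 5
|BC| = √((-3)² + (0)²) = √9 = 3
|CD| = √((0)² + (12)²) = √144 = 12
|DE| = √((12)² + (-9)²) = √225 = 15
|EA| = √((-5)² + (0)²) = √25 = 5
Perimeter = 5 + 3 + 12 + 15 + 5 = 40.

40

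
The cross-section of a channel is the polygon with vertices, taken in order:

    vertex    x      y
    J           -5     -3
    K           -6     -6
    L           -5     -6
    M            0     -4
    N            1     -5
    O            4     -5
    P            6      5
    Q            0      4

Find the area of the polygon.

Cross-terms: 12, 6, 20, 4, 15, 50, 24, 20  ⇒  Σ = 151
Area = |Σ|/2 = 75.5.

75.5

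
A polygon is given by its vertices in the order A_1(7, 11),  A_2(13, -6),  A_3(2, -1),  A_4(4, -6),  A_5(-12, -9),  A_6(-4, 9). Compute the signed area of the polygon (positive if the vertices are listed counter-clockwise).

-276.5

Apply the shoelace formula: 2A = Σ (x_i·y_{i+1} − x_{i+1}·y_i), indices taken mod 6.
Σ = (-185) + (-1) + (-8) + (-108) + (-144) + (-107) = -553
Signed area = Σ/2 = -276.5 (negative ⇒ clockwise traversal).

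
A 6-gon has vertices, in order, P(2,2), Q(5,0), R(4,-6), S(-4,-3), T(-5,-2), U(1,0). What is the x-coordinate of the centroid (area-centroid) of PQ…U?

Apply the surveyor's formula. First the cross-terms c_i = x_i·y_{i+1} − x_{i+1}·y_i:
  -10, -30, -36, -7, 2, 2  ⇒  2A = -79, A = -39.5.
Then Σ (x_i + x_{i+1})·c_i = -279, so x̄ = -279 / (6·(-39.5)) = 93/79.

93/79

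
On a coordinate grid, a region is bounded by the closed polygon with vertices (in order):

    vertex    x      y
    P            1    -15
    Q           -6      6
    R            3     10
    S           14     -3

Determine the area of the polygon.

259

Σ = (-84) + (-78) + (-149) + (-207) = -518
Area = |Σ|/2 = 259.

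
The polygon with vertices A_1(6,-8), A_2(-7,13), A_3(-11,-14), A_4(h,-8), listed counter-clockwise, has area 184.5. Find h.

-5

Write out the shoelace sum; only the two edges meeting at A_4 involve h:
2·Area = [((-11)·(-8) − h·(-14)) + (h·(-8) − 6·(-8))] + 263
       = 6·h + 399 = 369
⇒ h = -5.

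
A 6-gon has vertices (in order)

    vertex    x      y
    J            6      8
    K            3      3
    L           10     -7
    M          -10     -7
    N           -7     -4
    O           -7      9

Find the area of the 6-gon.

203.5

Apply the shoelace formula: 2A = Σ (x_i·y_{i+1} − x_{i+1}·y_i), indices taken mod 6.
Σ = (-6) + (-51) + (-140) + (-9) + (-91) + (-110) = -407
Area = |Σ|/2 = 203.5.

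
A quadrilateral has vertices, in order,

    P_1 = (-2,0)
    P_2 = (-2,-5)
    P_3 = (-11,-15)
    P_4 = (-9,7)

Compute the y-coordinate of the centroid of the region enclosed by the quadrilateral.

Apply the shoelace formula. First the cross-terms c_i = x_i·y_{i+1} − x_{i+1}·y_i:
  10, -25, -212, 14  ⇒  2A = -213, A = -106.5.
Then Σ (y_i + y_{i+1})·c_i = 2244, so ȳ = 2244 / (6·(-106.5)) = -748/213.

-748/213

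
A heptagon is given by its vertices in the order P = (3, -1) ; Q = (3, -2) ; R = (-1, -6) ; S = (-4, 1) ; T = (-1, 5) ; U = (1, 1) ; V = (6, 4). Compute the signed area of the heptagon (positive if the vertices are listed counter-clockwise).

-46.5

Cross-terms: -3, -20, -25, -19, -6, -2, -18  ⇒  Σ = -93
Signed area = Σ/2 = -46.5 (negative ⇒ clockwise traversal).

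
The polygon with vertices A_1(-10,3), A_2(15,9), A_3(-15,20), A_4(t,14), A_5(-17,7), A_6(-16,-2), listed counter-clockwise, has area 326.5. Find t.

-19

Write out the shoelace sum; only the two edges meeting at A_4 involve t:
2·Area = [((-15)·14 − t·20) + (t·7 − (-17)·14)] + 378
       = -13·t + 406 = 653
⇒ t = -19.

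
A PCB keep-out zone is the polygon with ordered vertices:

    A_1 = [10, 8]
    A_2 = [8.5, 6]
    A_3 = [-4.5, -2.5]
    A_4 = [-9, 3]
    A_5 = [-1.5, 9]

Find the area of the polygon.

A_1→A_2: (10)(6) − (8.5)(8) = -8
A_2→A_3: (8.5)(-2.5) − (-4.5)(6) = 5.75
A_3→A_4: (-4.5)(3) − (-9)(-2.5) = -36
A_4→A_5: (-9)(9) − (-1.5)(3) = -76.5
A_5→A_1: (-1.5)(8) − (10)(9) = -102
Σ = -216.75
Area = |Σ|/2 = 108.375.

108.375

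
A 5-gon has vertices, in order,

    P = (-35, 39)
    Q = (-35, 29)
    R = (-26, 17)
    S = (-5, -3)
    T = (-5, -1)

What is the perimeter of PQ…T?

|PQ| = √((0)² + (-10)²) = √100 = 10
|QR| = √((9)² + (-12)²) = √225 = 15
|RS| = √((21)² + (-20)²) = √841 = 29
|ST| = √((0)² + (2)²) = √4 = 2
|TP| = √((-30)² + (40)²) = √2500 = 50
Perimeter = 10 + 15 + 29 + 2 + 50 = 106.

106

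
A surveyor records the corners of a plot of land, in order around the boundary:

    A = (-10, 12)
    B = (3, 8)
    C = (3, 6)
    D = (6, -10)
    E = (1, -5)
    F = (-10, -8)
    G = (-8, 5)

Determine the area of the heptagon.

213

Apply the shoelace (surveyor's) formula: 2A = Σ (x_i·y_{i+1} − x_{i+1}·y_i), indices taken mod 7.
Cross-terms: -116, -6, -66, -20, -58, -114, -46  ⇒  Σ = -426
Area = |Σ|/2 = 213.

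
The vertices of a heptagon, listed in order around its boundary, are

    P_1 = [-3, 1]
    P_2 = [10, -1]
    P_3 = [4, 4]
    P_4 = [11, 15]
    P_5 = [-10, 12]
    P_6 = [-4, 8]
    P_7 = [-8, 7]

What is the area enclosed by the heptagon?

176

Cross-terms: -7, 44, 16, 282, -32, 36, 13  ⇒  Σ = 352
Area = |Σ|/2 = 176.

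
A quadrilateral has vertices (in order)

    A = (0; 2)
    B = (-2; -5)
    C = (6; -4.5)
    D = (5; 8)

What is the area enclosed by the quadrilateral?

Σ = (4) + (39) + (70.5) + (10) = 123.5
Area = |Σ|/2 = 61.75.

61.75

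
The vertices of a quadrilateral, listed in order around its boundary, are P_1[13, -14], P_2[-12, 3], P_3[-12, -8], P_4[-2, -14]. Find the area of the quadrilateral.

P_1→P_2: (13)(3) − (-12)(-14) = -129
P_2→P_3: (-12)(-8) − (-12)(3) = 132
P_3→P_4: (-12)(-14) − (-2)(-8) = 152
P_4→P_1: (-2)(-14) − (13)(-14) = 210
Σ = 365
Area = |Σ|/2 = 182.5.

182.5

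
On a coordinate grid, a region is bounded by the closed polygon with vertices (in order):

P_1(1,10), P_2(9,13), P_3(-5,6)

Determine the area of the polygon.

Σ = (-77) + (119) + (-56) = -14
Area = |Σ|/2 = 7.

7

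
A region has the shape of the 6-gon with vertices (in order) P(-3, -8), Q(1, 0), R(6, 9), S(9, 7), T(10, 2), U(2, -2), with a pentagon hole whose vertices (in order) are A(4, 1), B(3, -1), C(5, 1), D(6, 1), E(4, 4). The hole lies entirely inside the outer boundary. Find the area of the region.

Outer boundary:
Apply Gauss's area formula: 2A = Σ (x_i·y_{i+1} − x_{i+1}·y_i), indices taken mod 6.
Σ = (8) + (9) + (-39) + (-52) + (-24) + (-22) = -120
Area = |Σ|/2 = 60.
Hole:
Apply the shoelace (surveyor's) formula: 2A = Σ (x_i·y_{i+1} − x_{i+1}·y_i), indices taken mod 5.
Σ = (-7) + (8) + (-1) + (20) + (-12) = 8
Area = |Σ|/2 = 4.
Net area = 60 − 4 = 56.

56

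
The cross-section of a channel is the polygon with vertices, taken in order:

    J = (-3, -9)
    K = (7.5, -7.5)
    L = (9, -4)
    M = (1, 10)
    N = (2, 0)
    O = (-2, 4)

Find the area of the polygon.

Σ = (90) + (37.5) + (94) + (-20) + (8) + (30) = 239.5
Area = |Σ|/2 = 119.75.

119.75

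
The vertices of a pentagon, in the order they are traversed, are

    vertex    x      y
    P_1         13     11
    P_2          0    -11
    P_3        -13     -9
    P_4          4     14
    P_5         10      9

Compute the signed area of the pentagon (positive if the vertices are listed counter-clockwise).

-271.5

Apply the shoelace formula: 2A = Σ (x_i·y_{i+1} − x_{i+1}·y_i), indices taken mod 5.
P_1→P_2: (13)(-11) − (0)(11) = -143
P_2→P_3: (0)(-9) − (-13)(-11) = -143
P_3→P_4: (-13)(14) − (4)(-9) = -146
P_4→P_5: (4)(9) − (10)(14) = -104
P_5→P_1: (10)(11) − (13)(9) = -7
Σ = -543
Signed area = Σ/2 = -271.5 (negative ⇒ clockwise traversal).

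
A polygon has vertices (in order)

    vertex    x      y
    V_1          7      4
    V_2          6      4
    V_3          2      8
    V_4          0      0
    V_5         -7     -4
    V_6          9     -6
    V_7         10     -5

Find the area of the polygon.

106

V_1→V_2: (7)(4) − (6)(4) = 4
V_2→V_3: (6)(8) − (2)(4) = 40
V_3→V_4: (2)(0) − (0)(8) = 0
V_4→V_5: (0)(-4) − (-7)(0) = 0
V_5→V_6: (-7)(-6) − (9)(-4) = 78
V_6→V_7: (9)(-5) − (10)(-6) = 15
V_7→V_1: (10)(4) − (7)(-5) = 75
Σ = 212
Area = |Σ|/2 = 106.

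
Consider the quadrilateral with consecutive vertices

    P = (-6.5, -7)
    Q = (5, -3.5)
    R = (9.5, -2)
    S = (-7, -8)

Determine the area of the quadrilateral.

6

Apply the shoelace (surveyor's) formula: 2A = Σ (x_i·y_{i+1} − x_{i+1}·y_i), indices taken mod 4.
Σ = (57.75) + (23.25) + (-90) + (-3) = -12
Area = |Σ|/2 = 6.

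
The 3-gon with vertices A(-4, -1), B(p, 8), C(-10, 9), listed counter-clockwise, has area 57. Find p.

Write out the shoelace sum; only the two edges meeting at B involve p:
2·Area = [((-4)·8 − p·(-1)) + (p·9 − (-10)·8)] + 46
       = 10·p + 94 = 114
⇒ p = 2.

2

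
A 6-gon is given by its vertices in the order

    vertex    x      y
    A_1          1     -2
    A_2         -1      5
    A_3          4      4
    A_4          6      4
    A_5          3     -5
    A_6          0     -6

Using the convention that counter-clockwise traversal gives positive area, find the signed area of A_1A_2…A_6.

Apply the shoelace (surveyor's) formula: 2A = Σ (x_i·y_{i+1} − x_{i+1}·y_i), indices taken mod 6.
A_1→A_2: (1)(5) − (-1)(-2) = 3
A_2→A_3: (-1)(4) − (4)(5) = -24
A_3→A_4: (4)(4) − (6)(4) = -8
A_4→A_5: (6)(-5) − (3)(4) = -42
A_5→A_6: (3)(-6) − (0)(-5) = -18
A_6→A_1: (0)(-2) − (1)(-6) = 6
Σ = -83
Signed area = Σ/2 = -41.5 (negative ⇒ clockwise traversal).

-41.5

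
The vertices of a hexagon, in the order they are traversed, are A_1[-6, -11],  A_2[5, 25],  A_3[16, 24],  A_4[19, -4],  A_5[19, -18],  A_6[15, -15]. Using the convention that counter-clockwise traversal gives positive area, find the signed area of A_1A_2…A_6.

-715.5

Apply the surveyor's formula: 2A = Σ (x_i·y_{i+1} − x_{i+1}·y_i), indices taken mod 6.
Σ = (-95) + (-280) + (-520) + (-266) + (-15) + (-255) = -1431
Signed area = Σ/2 = -715.5 (negative ⇒ clockwise traversal).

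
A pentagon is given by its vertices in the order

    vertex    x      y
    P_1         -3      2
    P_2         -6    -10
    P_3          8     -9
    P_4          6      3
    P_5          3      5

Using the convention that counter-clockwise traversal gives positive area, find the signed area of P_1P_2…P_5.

Apply the surveyor's formula: 2A = Σ (x_i·y_{i+1} − x_{i+1}·y_i), indices taken mod 5.
P_1→P_2: (-3)(-10) − (-6)(2) = 42
P_2→P_3: (-6)(-9) − (8)(-10) = 134
P_3→P_4: (8)(3) − (6)(-9) = 78
P_4→P_5: (6)(5) − (3)(3) = 21
P_5→P_1: (3)(2) − (-3)(5) = 21
Σ = 296
Signed area = Σ/2 = 148 (positive ⇒ counter-clockwise traversal).

148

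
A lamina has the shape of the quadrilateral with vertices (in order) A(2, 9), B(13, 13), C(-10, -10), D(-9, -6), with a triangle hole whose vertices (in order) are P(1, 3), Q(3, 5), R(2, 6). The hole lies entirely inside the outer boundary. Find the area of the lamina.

93

Outer boundary:
Σ = (-91) + (0) + (-30) + (-69) = -190
Area = |Σ|/2 = 95.
Hole:
Apply the surveyor's formula: 2A = Σ (x_i·y_{i+1} − x_{i+1}·y_i), indices taken mod 3.
Cross-terms: -4, 8, 0  ⇒  Σ = 4
Area = |Σ|/2 = 2.
Net area = 95 − 2 = 93.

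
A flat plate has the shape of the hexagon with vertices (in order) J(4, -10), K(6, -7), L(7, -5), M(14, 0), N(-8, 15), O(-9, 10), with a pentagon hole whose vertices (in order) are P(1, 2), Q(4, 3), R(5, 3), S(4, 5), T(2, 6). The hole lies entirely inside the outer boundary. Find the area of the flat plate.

Outer boundary:
J→K: (4)(-7) − (6)(-10) = 32
K→L: (6)(-5) − (7)(-7) = 19
L→M: (7)(0) − (14)(-5) = 70
M→N: (14)(15) − (-8)(0) = 210
N→O: (-8)(10) − (-9)(15) = 55
O→J: (-9)(-10) − (4)(10) = 50
Σ = 436
Area = |Σ|/2 = 218.
Hole:
Apply Gauss's area formula: 2A = Σ (x_i·y_{i+1} − x_{i+1}·y_i), indices taken mod 5.
Σ = (-5) + (-3) + (13) + (14) + (-2) = 17
Area = |Σ|/2 = 8.5.
Net area = 218 − 8.5 = 209.5.

209.5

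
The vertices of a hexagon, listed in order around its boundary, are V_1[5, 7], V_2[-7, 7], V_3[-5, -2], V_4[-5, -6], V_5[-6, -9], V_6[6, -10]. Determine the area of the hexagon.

184

Cross-terms: 84, 49, 20, 9, 114, 92  ⇒  Σ = 368
Area = |Σ|/2 = 184.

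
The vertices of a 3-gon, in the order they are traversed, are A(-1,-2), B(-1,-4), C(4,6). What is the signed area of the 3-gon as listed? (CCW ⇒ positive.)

5

Σ = (2) + (10) + (-2) = 10
Signed area = Σ/2 = 5 (positive ⇒ counter-clockwise traversal).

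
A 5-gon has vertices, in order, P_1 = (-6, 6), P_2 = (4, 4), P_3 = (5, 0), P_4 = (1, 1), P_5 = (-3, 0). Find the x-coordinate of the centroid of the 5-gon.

-17/39

Apply Gauss's area formula. First the cross-terms c_i = x_i·y_{i+1} − x_{i+1}·y_i:
  -48, -20, 5, 3, -18  ⇒  2A = -78, A = -39.
Then Σ (x_i + x_{i+1})·c_i = 102, so x̄ = 102 / (6·(-39)) = -17/39.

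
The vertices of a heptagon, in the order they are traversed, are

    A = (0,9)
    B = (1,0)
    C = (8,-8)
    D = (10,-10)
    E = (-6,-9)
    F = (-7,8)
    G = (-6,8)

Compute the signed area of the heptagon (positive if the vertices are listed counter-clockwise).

-170

Apply the shoelace (surveyor's) formula: 2A = Σ (x_i·y_{i+1} − x_{i+1}·y_i), indices taken mod 7.
Σ = (-9) + (-8) + (0) + (-150) + (-111) + (-8) + (-54) = -340
Signed area = Σ/2 = -170 (negative ⇒ clockwise traversal).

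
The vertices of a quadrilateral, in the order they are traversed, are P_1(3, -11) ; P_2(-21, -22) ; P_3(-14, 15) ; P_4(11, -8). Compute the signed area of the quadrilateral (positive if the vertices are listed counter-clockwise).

Apply Gauss's area formula: 2A = Σ (x_i·y_{i+1} − x_{i+1}·y_i), indices taken mod 4.
P_1→P_2: (3)(-22) − (-21)(-11) = -297
P_2→P_3: (-21)(15) − (-14)(-22) = -623
P_3→P_4: (-14)(-8) − (11)(15) = -53
P_4→P_1: (11)(-11) − (3)(-8) = -97
Σ = -1070
Signed area = Σ/2 = -535 (negative ⇒ clockwise traversal).

-535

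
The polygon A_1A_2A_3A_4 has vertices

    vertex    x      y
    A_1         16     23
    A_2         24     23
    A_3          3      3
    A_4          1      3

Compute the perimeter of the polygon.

64

|A_1A_2| = √((8)² + (0)²) = √64 = 8
|A_2A_3| = √((-21)² + (-20)²) = √841 = 29
|A_3A_4| = √((-2)² + (0)²) = √4 = 2
|A_4A_1| = √((15)² + (20)²) = √625 = 25
Perimeter = 8 + 29 + 2 + 25 = 64.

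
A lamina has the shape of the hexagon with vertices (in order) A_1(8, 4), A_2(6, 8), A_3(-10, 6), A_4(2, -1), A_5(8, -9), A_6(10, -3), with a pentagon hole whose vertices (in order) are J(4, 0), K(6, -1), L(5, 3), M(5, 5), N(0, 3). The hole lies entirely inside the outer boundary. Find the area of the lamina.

121

Outer boundary:
Σ = (40) + (116) + (-2) + (-10) + (66) + (64) = 274
Area = |Σ|/2 = 137.
Hole:
Apply the shoelace (surveyor's) formula: 2A = Σ (x_i·y_{i+1} − x_{i+1}·y_i), indices taken mod 5.
Σ = (-4) + (23) + (10) + (15) + (-12) = 32
Area = |Σ|/2 = 16.
Net area = 137 − 16 = 121.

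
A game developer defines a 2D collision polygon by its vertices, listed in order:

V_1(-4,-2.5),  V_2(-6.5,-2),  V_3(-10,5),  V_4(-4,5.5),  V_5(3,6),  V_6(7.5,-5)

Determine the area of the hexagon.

Cross-terms: -8.25, -52.5, -35, -40.5, -60, -38.75  ⇒  Σ = -235
Area = |Σ|/2 = 117.5.

117.5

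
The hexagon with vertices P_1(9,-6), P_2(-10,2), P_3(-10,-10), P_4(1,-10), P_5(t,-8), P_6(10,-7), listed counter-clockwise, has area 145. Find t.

9

Write out the shoelace sum; only the two edges meeting at P_5 involve t:
2·Area = [(1·(-8) − t·(-10)) + (t·(-7) − 10·(-8))] + 191
       = 3·t + 263 = 290
⇒ t = 9.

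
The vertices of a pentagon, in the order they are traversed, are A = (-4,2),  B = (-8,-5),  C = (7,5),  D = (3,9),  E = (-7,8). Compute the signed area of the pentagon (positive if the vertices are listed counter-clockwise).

92

A→B: (-4)(-5) − (-8)(2) = 36
B→C: (-8)(5) − (7)(-5) = -5
C→D: (7)(9) − (3)(5) = 48
D→E: (3)(8) − (-7)(9) = 87
E→A: (-7)(2) − (-4)(8) = 18
Σ = 184
Signed area = Σ/2 = 92 (positive ⇒ counter-clockwise traversal).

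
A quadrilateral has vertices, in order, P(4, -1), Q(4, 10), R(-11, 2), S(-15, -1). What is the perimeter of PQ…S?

52

|PQ| = √((0)² + (11)²) = √121 = 11
|QR| = √((-15)² + (-8)²) = √289 = 17
|RS| = √((-4)² + (-3)²) = √25 = 5
|SP| = √((19)² + (0)²) = √361 = 19
Perimeter = 11 + 17 + 5 + 19 = 52.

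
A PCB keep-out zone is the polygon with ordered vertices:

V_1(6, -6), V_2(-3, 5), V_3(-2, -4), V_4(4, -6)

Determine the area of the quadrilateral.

37

Apply the surveyor's formula: 2A = Σ (x_i·y_{i+1} − x_{i+1}·y_i), indices taken mod 4.
V_1→V_2: (6)(5) − (-3)(-6) = 12
V_2→V_3: (-3)(-4) − (-2)(5) = 22
V_3→V_4: (-2)(-6) − (4)(-4) = 28
V_4→V_1: (4)(-6) − (6)(-6) = 12
Σ = 74
Area = |Σ|/2 = 37.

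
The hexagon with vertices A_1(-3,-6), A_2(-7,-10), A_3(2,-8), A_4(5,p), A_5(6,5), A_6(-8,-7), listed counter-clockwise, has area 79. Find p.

-1

Write out the shoelace sum; only the two edges meeting at A_4 involve p:
2·Area = [(2·p − 5·(-8)) + (5·5 − 6·p)] + 89
       = -4·p + 154 = 158
⇒ p = -1.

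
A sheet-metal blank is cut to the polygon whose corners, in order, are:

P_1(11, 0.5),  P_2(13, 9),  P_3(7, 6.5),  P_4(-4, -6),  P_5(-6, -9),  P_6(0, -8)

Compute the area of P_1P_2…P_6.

Cross-terms: 92.5, 21.5, -16, 0, 48, 88  ⇒  Σ = 234
Area = |Σ|/2 = 117.

117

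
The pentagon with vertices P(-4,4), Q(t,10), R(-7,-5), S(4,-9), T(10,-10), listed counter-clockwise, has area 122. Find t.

Write out the shoelace sum; only the two edges meeting at Q involve t:
2·Area = [((-4)·10 − t·4) + (t·(-5) − (-7)·10)] + 133
       = -9·t + 163 = 244
⇒ t = -9.

-9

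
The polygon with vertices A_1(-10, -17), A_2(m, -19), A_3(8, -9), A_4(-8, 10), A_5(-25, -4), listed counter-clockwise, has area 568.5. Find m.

Write out the shoelace sum; only the two edges meeting at A_2 involve m:
2·Area = [((-10)·(-19) − m·(-17)) + (m·(-9) − 8·(-19))] + 675
       = 8·m + 1017 = 1137
⇒ m = 15.

15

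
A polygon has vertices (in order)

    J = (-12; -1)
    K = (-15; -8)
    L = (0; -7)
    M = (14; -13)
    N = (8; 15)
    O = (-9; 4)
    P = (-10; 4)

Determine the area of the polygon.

Apply the shoelace formula: 2A = Σ (x_i·y_{i+1} − x_{i+1}·y_i), indices taken mod 7.
Cross-terms: 81, 105, 98, 314, 167, 4, 58  ⇒  Σ = 827
Area = |Σ|/2 = 413.5.

413.5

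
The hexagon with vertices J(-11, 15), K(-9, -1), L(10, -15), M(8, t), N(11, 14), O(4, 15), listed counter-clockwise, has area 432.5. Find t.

-8

Write out the shoelace sum; only the two edges meeting at M involve t:
2·Area = [(10·t − 8·(-15)) + (8·14 − 11·t)] + 625
       = -1·t + 857 = 865
⇒ t = -8.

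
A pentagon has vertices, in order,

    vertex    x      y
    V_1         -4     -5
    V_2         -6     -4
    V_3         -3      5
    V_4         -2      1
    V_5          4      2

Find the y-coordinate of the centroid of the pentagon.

Apply the shoelace formula. First the cross-terms c_i = x_i·y_{i+1} − x_{i+1}·y_i:
  -14, -42, 7, -8, -12  ⇒  2A = -69, A = -34.5.
Then Σ (y_i + y_{i+1})·c_i = 138, so ȳ = 138 / (6·(-34.5)) = -2/3.

-2/3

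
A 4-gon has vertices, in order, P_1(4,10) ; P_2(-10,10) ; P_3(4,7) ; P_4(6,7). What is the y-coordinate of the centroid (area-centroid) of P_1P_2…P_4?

Apply the shoelace formula. First the cross-terms c_i = x_i·y_{i+1} − x_{i+1}·y_i:
  140, -110, -14, 32  ⇒  2A = 48, A = 24.
Then Σ (y_i + y_{i+1})·c_i = 1278, so ȳ = 1278 / (6·24) = 8.875.

8.875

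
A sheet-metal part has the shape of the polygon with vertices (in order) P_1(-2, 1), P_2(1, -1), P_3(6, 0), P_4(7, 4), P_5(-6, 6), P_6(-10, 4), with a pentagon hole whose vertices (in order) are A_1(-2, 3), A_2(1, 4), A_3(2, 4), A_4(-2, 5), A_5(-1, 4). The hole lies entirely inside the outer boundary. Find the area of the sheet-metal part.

Outer boundary:
Apply Gauss's area formula: 2A = Σ (x_i·y_{i+1} − x_{i+1}·y_i), indices taken mod 6.
Σ = (1) + (6) + (24) + (66) + (36) + (-2) = 131
Area = |Σ|/2 = 65.5.
Hole:
Cross-terms: -11, -4, 18, -3, 5  ⇒  Σ = 5
Area = |Σ|/2 = 2.5.
Net area = 65.5 − 2.5 = 63.

63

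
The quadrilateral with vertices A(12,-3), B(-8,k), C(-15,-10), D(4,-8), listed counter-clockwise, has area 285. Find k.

The doubled signed area Σ (x_i y_{i+1} − x_{i+1} y_i) is linear in k.
With k=0 it equals 300; the coefficient of k is 27 (from the two edges through B).
So 27·k + 300 = 2·285 = 570 ⇒ k = 10.

10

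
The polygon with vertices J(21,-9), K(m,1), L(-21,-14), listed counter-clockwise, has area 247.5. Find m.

6

Write out the shoelace sum; only the two edges meeting at K involve m:
2·Area = [(21·1 − m·(-9)) + (m·(-14) − (-21)·1)] + 483
       = -5·m + 525 = 495
⇒ m = 6.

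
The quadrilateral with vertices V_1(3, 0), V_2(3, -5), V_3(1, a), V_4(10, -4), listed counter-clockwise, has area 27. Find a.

The doubled signed area Σ (x_i y_{i+1} − x_{i+1} y_i) is linear in a.
With a=0 it equals -2; the coefficient of a is -7 (from the two edges through V_3).
So -7·a + -2 = 2·27 = 54 ⇒ a = -8.

-8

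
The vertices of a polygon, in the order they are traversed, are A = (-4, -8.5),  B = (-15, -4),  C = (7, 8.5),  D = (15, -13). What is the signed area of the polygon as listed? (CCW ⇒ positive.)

-304.5

Cross-terms: -111.5, -99.5, -218.5, -179.5  ⇒  Σ = -609
Signed area = Σ/2 = -304.5 (negative ⇒ clockwise traversal).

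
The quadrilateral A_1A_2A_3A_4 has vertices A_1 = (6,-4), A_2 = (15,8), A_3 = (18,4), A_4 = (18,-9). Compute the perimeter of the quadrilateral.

|A_1A_2| = √((9)² + (12)²) = √225 = 15
|A_2A_3| = √((3)² + (-4)²) = √25 = 5
|A_3A_4| = √((0)² + (-13)²) = √169 = 13
|A_4A_1| = √((-12)² + (5)²) = √169 = 13
Perimeter = 15 + 5 + 13 + 13 = 46.

46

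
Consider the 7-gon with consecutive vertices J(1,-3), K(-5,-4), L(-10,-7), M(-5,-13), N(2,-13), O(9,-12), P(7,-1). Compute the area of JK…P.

Apply the shoelace formula: 2A = Σ (x_i·y_{i+1} − x_{i+1}·y_i), indices taken mod 7.
Σ = (-19) + (-5) + (95) + (91) + (93) + (75) + (-20) = 310
Area = |Σ|/2 = 155.

155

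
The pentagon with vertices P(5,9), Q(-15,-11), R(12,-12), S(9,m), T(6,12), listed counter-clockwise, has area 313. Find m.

Write out the shoelace sum; only the two edges meeting at S involve m:
2·Area = [(12·m − 9·(-12)) + (9·12 − 6·m)] + 386
       = 6·m + 602 = 626
⇒ m = 4.

4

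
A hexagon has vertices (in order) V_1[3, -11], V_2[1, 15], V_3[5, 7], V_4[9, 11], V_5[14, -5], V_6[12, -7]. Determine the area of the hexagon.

Apply the shoelace formula: 2A = Σ (x_i·y_{i+1} − x_{i+1}·y_i), indices taken mod 6.
Cross-terms: 56, -68, -8, -199, -38, -111  ⇒  Σ = -368
Area = |Σ|/2 = 184.

184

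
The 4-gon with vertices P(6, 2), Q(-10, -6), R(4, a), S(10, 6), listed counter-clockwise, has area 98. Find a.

-9

Write out the shoelace sum; only the two edges meeting at R involve a:
2·Area = [((-10)·a − 4·(-6)) + (4·6 − 10·a)] + -32
       = -20·a + 16 = 196
⇒ a = -9.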